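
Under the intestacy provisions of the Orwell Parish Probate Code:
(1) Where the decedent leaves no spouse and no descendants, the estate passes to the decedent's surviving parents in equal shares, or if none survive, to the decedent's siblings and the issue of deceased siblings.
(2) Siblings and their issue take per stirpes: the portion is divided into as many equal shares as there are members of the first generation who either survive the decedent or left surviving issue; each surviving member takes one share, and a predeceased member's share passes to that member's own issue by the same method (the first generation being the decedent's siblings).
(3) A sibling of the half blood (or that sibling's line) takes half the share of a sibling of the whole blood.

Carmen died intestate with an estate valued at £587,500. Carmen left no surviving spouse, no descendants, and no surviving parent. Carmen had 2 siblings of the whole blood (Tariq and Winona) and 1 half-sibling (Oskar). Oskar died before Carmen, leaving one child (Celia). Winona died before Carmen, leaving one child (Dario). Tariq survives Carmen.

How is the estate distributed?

Tariq: £235,000; Celia: £117,500; Dario: £235,000

The entire £587,500 passes to the siblings and their issue.
Counting each half-blood sibling's line as half a unit, there are 5/2 units in £587,500, so one unit is £235,000. Whole-blood lines (Tariq and Winona) take £235,000 each; half-blood lines (Oskar) take £117,500 each.
Oskar's share (£117,500) passes entirely to Celia.
Winona's share (£235,000) passes entirely to Dario.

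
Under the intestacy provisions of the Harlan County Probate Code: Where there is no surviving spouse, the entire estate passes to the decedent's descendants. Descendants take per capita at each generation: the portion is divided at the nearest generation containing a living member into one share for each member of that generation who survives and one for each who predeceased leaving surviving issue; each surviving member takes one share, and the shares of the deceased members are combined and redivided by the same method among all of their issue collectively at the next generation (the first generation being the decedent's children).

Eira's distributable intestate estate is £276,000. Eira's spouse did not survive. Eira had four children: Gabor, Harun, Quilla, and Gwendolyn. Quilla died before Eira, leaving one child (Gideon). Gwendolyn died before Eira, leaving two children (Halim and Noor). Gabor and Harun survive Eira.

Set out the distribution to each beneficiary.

Gabor: £69,000; Harun: £69,000; Gideon: £46,000; Halim: £46,000; Noor: £46,000

The entire £276,000 passes to the descendants.
That amount (£276,000) is divided at the children's generation into 4 shares of £69,000. Gabor and Harun each take £69,000. The 2 shares of the deceased (Quilla and Gwendolyn) are combined into a pool of £138,000.
That pool (£138,000) is divided at the grandchildren's generation equally among Gideon, Halim, and Noor: £46,000 each.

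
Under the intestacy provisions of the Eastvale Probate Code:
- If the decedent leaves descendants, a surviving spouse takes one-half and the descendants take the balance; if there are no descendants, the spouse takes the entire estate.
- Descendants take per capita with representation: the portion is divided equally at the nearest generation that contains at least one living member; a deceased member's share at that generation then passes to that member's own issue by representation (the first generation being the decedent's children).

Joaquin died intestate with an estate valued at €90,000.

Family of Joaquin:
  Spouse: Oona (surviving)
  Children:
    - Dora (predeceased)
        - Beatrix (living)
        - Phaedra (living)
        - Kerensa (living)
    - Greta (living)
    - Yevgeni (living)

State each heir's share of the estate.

Oona takes one-half of €90,000 = €45,000. The remaining €45,000 passes to the descendants.
The descendants' portion (€45,000) is divided into 3 shares of €15,000: Greta and Yevgeni each take €15,000; Dora's €15,000 share passes to Dora's issue.
Dora's share (€15,000) is divided into 3 shares of €5,000: Beatrix, Phaedra, and Kerensa each take €5,000.

Oona: €45,000; Beatrix: €5,000; Phaedra: €5,000; Kerensa: €5,000; Greta: €15,000; Yevgeni: €15,000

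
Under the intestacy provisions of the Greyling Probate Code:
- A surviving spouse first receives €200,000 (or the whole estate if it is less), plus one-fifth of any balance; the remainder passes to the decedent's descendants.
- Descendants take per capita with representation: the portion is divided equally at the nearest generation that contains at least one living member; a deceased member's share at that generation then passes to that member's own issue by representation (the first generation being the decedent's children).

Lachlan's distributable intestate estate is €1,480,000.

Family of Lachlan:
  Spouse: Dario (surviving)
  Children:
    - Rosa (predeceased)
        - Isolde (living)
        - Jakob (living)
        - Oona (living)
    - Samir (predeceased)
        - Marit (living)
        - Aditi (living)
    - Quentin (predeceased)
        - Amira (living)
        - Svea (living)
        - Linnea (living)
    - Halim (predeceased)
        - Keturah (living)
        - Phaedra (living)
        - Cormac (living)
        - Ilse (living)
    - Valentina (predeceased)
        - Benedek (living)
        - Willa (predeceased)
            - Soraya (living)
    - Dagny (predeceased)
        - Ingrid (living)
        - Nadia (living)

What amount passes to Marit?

Dario first takes €200,000, leaving a balance of €1,280,000. Dario then takes one-fifth of the balance (€256,000), for a total of €456,000. The remaining €1,024,000 passes to the descendants.
No child survives, so the initial division is made at the grandchildren's generation.
The descendants' portion (€1,024,000) is divided into 16 shares of €64,000: Isolde, Jakob, Oona, Marit, Aditi, Amira, Svea, Linnea, Keturah, Phaedra, Cormac, Ilse, Benedek, Ingrid, and Nadia each take €64,000; Willa's €64,000 share passes to Willa's issue.
Willa's share (€64,000) passes entirely to Soraya.

Marit receives €64,000.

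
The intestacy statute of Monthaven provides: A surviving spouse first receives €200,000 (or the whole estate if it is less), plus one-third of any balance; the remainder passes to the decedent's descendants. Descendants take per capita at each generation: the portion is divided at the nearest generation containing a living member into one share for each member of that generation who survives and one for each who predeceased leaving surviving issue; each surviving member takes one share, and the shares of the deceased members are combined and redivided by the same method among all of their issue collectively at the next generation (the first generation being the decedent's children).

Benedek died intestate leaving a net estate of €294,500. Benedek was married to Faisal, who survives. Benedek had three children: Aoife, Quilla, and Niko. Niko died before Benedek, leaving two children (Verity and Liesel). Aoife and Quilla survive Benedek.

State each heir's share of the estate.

Faisal first takes €200,000, leaving a balance of €94,500. Faisal then takes one-third of the balance (€31,500), for a total of €231,500. The remaining €63,000 passes to the descendants.
The descendants' portion (€63,000) is divided at the children's generation into 3 shares of €21,000. Aoife and Quilla each take €21,000. The remaining share for the deceased Niko (€21,000) is carried to the next generation.
That pool (€21,000) is divided at the grandchildren's generation equally among Verity and Liesel: €10,500 each.

Faisal: €231,500; Aoife: €21,000; Quilla: €21,000; Verity: €10,500; Liesel: €10,500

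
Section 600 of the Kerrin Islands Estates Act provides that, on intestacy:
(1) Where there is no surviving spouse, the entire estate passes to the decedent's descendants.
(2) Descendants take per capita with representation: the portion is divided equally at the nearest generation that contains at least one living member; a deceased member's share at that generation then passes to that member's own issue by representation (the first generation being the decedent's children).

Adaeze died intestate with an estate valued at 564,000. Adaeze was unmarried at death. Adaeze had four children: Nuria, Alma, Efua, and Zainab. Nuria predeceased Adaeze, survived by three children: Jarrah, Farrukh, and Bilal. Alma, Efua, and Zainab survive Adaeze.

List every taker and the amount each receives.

Jarrah: 47,000; Farrukh: 47,000; Bilal: 47,000; Alma: 141,000; Efua: 141,000; Zainab: 141,000

The entire 564,000 passes to the descendants.
That amount (564,000) is divided into 4 shares of 141,000: Alma, Efua, and Zainab each take 141,000; Nuria's 141,000 share passes to Nuria's issue.
Nuria's share (141,000) is divided into 3 shares of 47,000: Jarrah, Farrukh, and Bilal each take 47,000.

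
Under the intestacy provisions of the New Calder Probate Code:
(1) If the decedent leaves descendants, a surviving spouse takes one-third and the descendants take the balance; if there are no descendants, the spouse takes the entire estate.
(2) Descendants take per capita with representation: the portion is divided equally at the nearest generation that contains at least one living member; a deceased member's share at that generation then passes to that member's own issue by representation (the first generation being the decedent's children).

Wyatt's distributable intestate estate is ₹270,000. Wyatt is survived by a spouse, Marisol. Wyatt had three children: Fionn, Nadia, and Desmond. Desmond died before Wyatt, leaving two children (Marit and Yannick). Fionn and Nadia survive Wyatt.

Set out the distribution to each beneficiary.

Marisol takes one-third of ₹270,000 = ₹90,000. The remaining ₹180,000 passes to the descendants.
The descendants' portion (₹180,000) is divided into 3 shares of ₹60,000: Fionn and Nadia each take ₹60,000; Desmond's ₹60,000 share passes to Desmond's issue.
Desmond's share (₹60,000) is divided into 2 shares of ₹30,000: Marit and Yannick each take ₹30,000.

Marisol: ₹90,000; Fionn: ₹60,000; Nadia: ₹60,000; Marit: ₹30,000; Yannick: ₹30,000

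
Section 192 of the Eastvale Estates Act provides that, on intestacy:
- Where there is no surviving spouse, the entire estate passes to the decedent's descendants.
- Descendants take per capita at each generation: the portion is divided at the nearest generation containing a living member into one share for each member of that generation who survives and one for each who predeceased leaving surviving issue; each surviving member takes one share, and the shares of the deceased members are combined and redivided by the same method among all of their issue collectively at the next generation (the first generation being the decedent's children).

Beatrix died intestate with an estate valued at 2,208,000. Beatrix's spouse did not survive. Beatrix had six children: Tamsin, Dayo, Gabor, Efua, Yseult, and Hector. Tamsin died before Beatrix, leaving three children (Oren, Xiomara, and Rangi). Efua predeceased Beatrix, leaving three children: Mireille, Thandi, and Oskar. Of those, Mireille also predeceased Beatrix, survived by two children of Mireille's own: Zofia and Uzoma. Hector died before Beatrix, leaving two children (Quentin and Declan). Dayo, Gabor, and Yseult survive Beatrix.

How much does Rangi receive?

Rangi receives 138,000.

The entire 2,208,000 passes to the descendants.
That amount (2,208,000) is divided at the children's generation into 6 shares of 368,000. Dayo, Gabor, and Yseult each take 368,000. The 3 shares of the deceased (Tamsin, Efua, and Hector) are combined into a pool of 1,104,000.
That pool (1,104,000) is divided at the grandchildren's generation into 8 shares of 138,000. Oren, Xiomara, Rangi, Thandi, Oskar, Quentin, and Declan each take 138,000. The remaining share for the deceased Mireille (138,000) is carried to the next generation.
That pool (138,000) is divided at the great-grandchildren's generation equally among Zofia and Uzoma: 69,000 each.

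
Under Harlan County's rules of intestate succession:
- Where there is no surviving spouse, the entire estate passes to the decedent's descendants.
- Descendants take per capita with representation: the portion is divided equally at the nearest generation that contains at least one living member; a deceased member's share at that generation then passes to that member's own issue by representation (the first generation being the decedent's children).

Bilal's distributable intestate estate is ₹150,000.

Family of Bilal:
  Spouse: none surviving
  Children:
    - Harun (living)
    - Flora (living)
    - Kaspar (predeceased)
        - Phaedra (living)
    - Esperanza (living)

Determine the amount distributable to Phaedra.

Phaedra receives ₹37,500.

The entire ₹150,000 passes to the descendants.
That amount (₹150,000) is divided into 4 shares of ₹37,500: Harun, Flora, and Esperanza each take ₹37,500; Kaspar's ₹37,500 share passes to Kaspar's issue.
Kaspar's share (₹37,500) passes entirely to Phaedra.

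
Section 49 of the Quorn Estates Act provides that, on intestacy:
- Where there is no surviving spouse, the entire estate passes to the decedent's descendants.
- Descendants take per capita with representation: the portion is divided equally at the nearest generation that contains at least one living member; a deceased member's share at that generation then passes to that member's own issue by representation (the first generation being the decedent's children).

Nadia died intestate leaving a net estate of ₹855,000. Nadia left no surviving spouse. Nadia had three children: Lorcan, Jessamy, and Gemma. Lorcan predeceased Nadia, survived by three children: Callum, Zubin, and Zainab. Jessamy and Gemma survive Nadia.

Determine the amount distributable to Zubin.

Zubin receives ₹95,000.

The entire ₹855,000 passes to the descendants.
That amount (₹855,000) is divided into 3 shares of ₹285,000: Jessamy and Gemma each take ₹285,000; Lorcan's ₹285,000 share passes to Lorcan's issue.
Lorcan's share (₹285,000) is divided into 3 shares of ₹95,000: Callum, Zubin, and Zainab each take ₹95,000.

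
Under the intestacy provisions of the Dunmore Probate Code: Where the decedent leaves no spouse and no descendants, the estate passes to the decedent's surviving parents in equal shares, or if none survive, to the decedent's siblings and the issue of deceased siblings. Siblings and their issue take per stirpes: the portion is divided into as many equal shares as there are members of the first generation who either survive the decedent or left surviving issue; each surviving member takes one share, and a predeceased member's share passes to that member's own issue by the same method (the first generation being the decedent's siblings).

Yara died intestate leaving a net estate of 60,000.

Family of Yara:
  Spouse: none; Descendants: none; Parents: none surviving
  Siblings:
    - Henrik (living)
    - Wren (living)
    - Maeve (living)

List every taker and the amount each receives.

Henrik: 20,000; Wren: 20,000; Maeve: 20,000

The entire 60,000 passes to the siblings and their issue.
That amount (60,000) is divided into 3 shares of 20,000: Henrik, Wren, and Maeve each take 20,000.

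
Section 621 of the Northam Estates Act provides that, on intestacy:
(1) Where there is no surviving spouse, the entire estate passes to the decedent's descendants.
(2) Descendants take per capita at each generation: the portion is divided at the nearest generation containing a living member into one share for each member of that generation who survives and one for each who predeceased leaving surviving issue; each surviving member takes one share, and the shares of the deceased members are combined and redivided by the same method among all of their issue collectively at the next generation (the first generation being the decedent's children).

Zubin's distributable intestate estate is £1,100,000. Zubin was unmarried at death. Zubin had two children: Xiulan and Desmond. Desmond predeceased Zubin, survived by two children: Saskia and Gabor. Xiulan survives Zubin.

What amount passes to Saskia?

Saskia receives £275,000.

The entire £1,100,000 passes to the descendants.
That amount (£1,100,000) is divided at the children's generation into 2 shares of £550,000. Xiulan takes £550,000. The remaining share for the deceased Desmond (£550,000) is carried to the next generation.
That pool (£550,000) is divided at the grandchildren's generation equally among Saskia and Gabor: £275,000 each.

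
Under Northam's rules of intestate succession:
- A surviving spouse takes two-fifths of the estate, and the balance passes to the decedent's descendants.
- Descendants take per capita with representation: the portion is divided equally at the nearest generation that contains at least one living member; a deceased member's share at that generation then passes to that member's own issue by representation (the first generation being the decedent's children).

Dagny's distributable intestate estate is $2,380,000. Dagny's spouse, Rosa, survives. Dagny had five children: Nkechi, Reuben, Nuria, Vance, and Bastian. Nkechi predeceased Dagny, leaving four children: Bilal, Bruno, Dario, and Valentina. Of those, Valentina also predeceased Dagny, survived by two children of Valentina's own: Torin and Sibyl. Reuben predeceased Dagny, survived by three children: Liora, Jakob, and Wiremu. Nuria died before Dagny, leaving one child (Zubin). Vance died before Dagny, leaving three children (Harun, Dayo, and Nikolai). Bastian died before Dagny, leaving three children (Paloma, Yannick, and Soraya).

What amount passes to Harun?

Harun receives $102,000.

Rosa takes two-fifths of $2,380,000 = $952,000. The remaining $1,428,000 passes to the descendants.
No child survives, so the initial division is made at the grandchildren's generation.
The descendants' portion ($1,428,000) is divided into 14 shares of $102,000: Bilal, Bruno, Dario, Liora, Jakob, Wiremu, Zubin, Harun, Dayo, Nikolai, Paloma, Yannick, and Soraya each take $102,000; Valentina's $102,000 share passes to Valentina's issue.
Valentina's share ($102,000) is divided into 2 shares of $51,000: Torin and Sibyl each take $51,000.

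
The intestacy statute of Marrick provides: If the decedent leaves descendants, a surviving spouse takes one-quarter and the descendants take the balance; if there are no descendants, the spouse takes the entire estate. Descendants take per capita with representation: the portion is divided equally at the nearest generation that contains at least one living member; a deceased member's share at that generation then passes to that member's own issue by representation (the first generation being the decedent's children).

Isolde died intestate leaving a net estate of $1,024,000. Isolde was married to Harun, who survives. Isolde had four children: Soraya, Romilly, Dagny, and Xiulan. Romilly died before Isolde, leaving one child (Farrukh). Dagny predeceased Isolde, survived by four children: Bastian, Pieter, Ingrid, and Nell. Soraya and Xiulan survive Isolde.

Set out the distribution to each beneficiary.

Harun takes one-quarter of $1,024,000 = $256,000. The remaining $768,000 passes to the descendants.
The descendants' portion ($768,000) is divided into 4 shares of $192,000: Soraya and Xiulan each take $192,000; Romilly's $192,000 share passes to Romilly's issue; Dagny's $192,000 share passes to Dagny's issue.
Romilly's share ($192,000) passes entirely to Farrukh.
Dagny's share ($192,000) is divided into 4 shares of $48,000: Bastian, Pieter, Ingrid, and Nell each take $48,000.

Harun: $256,000; Soraya: $192,000; Farrukh: $192,000; Bastian: $48,000; Pieter: $48,000; Ingrid: $48,000; Nell: $48,000; Xiulan: $192,000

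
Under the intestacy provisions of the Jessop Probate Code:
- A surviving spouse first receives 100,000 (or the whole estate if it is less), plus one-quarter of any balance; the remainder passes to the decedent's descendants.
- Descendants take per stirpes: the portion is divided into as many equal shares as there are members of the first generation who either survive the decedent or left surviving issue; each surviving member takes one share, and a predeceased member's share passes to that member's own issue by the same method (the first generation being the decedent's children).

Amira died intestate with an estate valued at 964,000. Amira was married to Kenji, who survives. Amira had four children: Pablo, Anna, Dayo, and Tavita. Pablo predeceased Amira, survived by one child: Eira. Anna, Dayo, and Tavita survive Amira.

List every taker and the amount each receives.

Kenji: 316,000; Eira: 162,000; Anna: 162,000; Dayo: 162,000; Tavita: 162,000

Kenji first takes 100,000, leaving a balance of 864,000. Kenji then takes one-quarter of the balance (216,000), for a total of 316,000. The remaining 648,000 passes to the descendants.
The descendants' portion (648,000) is divided into 4 shares of 162,000: Anna, Dayo, and Tavita each take 162,000; Pablo's 162,000 share passes to Pablo's issue.
Pablo's share (162,000) passes entirely to Eira.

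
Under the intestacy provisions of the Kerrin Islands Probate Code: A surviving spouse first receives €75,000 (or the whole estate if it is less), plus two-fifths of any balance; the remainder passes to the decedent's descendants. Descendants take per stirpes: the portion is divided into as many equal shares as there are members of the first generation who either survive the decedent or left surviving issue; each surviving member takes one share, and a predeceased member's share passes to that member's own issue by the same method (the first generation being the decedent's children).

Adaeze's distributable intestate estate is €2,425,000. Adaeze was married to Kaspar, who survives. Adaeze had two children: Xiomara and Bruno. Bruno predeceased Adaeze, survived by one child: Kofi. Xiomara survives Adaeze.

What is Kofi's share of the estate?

Kofi receives €705,000.

Kaspar first takes €75,000, leaving a balance of €2,350,000. Kaspar then takes two-fifths of the balance (€940,000), for a total of €1,015,000. The remaining €1,410,000 passes to the descendants.
The descendants' portion (€1,410,000) is divided into 2 shares of €705,000: Xiomara takes €705,000; Bruno's €705,000 share passes to Bruno's issue.
Bruno's share (€705,000) passes entirely to Kofi.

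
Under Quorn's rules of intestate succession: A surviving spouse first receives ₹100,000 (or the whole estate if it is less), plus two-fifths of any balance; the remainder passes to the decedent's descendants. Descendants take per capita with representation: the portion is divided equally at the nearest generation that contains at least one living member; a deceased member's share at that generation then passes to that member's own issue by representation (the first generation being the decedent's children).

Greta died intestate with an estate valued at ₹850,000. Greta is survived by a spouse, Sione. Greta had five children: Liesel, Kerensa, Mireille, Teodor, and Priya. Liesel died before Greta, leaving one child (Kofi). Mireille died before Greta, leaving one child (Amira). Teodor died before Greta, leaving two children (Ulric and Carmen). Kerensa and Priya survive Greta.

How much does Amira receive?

Amira receives ₹90,000.

Sione first takes ₹100,000, leaving a balance of ₹750,000. Sione then takes two-fifths of the balance (₹300,000), for a total of ₹400,000. The remaining ₹450,000 passes to the descendants.
The descendants' portion (₹450,000) is divided into 5 shares of ₹90,000: Kerensa and Priya each take ₹90,000; Liesel's ₹90,000 share passes to Liesel's issue; Mireille's ₹90,000 share passes to Mireille's issue; Teodor's ₹90,000 share passes to Teodor's issue.
Liesel's share (₹90,000) passes entirely to Kofi.
Mireille's share (₹90,000) passes entirely to Amira.
Teodor's share (₹90,000) is divided into 2 shares of ₹45,000: Ulric and Carmen each take ₹45,000.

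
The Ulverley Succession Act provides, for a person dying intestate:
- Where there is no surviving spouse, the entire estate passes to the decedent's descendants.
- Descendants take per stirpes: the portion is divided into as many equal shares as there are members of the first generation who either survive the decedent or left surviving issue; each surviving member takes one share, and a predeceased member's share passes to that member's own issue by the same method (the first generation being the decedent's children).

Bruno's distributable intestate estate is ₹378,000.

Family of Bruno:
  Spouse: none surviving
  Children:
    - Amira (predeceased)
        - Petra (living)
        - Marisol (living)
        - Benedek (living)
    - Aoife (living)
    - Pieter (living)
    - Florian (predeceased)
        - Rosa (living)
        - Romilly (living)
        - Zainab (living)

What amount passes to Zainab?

Zainab receives ₹31,500.

The entire ₹378,000 passes to the descendants.
That amount (₹378,000) is divided into 4 shares of ₹94,500: Aoife and Pieter each take ₹94,500; Amira's ₹94,500 share passes to Amira's issue; Florian's ₹94,500 share passes to Florian's issue.
Amira's share (₹94,500) is divided into 3 shares of ₹31,500: Petra, Marisol, and Benedek each take ₹31,500.
Florian's share (₹94,500) is divided into 3 shares of ₹31,500: Rosa, Romilly, and Zainab each take ₹31,500.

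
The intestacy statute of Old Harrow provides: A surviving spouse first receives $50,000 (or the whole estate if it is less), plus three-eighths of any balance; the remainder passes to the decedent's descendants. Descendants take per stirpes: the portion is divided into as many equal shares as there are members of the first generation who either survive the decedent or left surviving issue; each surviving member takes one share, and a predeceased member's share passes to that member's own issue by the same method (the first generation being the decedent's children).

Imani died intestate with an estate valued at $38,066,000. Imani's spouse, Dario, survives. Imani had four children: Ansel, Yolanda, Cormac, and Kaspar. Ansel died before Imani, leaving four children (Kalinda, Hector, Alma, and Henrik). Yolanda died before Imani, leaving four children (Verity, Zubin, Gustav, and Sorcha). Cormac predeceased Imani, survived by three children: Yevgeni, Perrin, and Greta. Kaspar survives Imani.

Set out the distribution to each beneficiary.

Dario first takes $50,000, leaving a balance of $38,016,000. Dario then takes three-eighths of the balance ($14,256,000), for a total of $14,306,000. The remaining $23,760,000 passes to the descendants.
The descendants' portion ($23,760,000) is divided into 4 shares of $5,940,000: Kaspar takes $5,940,000; Ansel's $5,940,000 share passes to Ansel's issue; Yolanda's $5,940,000 share passes to Yolanda's issue; Cormac's $5,940,000 share passes to Cormac's issue.
Ansel's share ($5,940,000) is divided into 4 shares of $1,485,000: Kalinda, Hector, Alma, and Henrik each take $1,485,000.
Yolanda's share ($5,940,000) is divided into 4 shares of $1,485,000: Verity, Zubin, Gustav, and Sorcha each take $1,485,000.
Cormac's share ($5,940,000) is divided into 3 shares of $1,980,000: Yevgeni, Perrin, and Greta each take $1,980,000.

Dario: $14,306,000; Kalinda: $1,485,000; Hector: $1,485,000; Alma: $1,485,000; Henrik: $1,485,000; Verity: $1,485,000; Zubin: $1,485,000; Gustav: $1,485,000; Sorcha: $1,485,000; Yevgeni: $1,980,000; Perrin: $1,980,000; Greta: $1,980,000; Kaspar: $5,940,000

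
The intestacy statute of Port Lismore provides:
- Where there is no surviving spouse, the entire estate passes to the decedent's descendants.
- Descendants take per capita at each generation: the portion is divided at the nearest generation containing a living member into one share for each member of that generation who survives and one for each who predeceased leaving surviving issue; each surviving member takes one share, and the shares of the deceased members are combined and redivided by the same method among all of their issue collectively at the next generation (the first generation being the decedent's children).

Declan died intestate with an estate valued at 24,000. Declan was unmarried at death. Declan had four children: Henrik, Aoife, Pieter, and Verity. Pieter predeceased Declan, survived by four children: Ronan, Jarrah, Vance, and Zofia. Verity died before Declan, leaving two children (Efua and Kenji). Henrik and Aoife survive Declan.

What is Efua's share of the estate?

Efua receives 2,000.

The entire 24,000 passes to the descendants.
That amount (24,000) is divided at the children's generation into 4 shares of 6,000. Henrik and Aoife each take 6,000. The 2 shares of the deceased (Pieter and Verity) are combined into a pool of 12,000.
That pool (12,000) is divided at the grandchildren's generation equally among Ronan, Jarrah, Vance, Zofia, Efua, and Kenji: 2,000 each.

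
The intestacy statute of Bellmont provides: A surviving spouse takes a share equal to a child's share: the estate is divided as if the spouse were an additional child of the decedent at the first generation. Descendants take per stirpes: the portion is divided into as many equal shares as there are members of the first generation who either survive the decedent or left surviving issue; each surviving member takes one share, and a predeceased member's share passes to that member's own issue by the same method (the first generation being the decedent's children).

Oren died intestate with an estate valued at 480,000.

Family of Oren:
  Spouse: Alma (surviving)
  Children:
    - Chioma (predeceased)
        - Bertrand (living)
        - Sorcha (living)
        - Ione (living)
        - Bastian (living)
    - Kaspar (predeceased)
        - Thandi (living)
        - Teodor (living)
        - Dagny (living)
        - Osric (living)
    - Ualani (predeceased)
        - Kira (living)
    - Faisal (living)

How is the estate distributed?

The spouse counts as an additional share at the children's level, so there are 5 primary shares of 96,000. Alma takes one such share (96,000).
The children's combined portion (384,000) is divided into 4 shares of 96,000: Faisal takes 96,000; Chioma's 96,000 share passes to Chioma's issue; Kaspar's 96,000 share passes to Kaspar's issue; Ualani's 96,000 share passes to Ualani's issue.
Chioma's share (96,000) is divided into 4 shares of 24,000: Bertrand, Sorcha, Ione, and Bastian each take 24,000.
Kaspar's share (96,000) is divided into 4 shares of 24,000: Thandi, Teodor, Dagny, and Osric each take 24,000.
Ualani's share (96,000) passes entirely to Kira.

Alma: 96,000; Bertrand: 24,000; Sorcha: 24,000; Ione: 24,000; Bastian: 24,000; Thandi: 24,000; Teodor: 24,000; Dagny: 24,000; Osric: 24,000; Kira: 96,000; Faisal: 96,000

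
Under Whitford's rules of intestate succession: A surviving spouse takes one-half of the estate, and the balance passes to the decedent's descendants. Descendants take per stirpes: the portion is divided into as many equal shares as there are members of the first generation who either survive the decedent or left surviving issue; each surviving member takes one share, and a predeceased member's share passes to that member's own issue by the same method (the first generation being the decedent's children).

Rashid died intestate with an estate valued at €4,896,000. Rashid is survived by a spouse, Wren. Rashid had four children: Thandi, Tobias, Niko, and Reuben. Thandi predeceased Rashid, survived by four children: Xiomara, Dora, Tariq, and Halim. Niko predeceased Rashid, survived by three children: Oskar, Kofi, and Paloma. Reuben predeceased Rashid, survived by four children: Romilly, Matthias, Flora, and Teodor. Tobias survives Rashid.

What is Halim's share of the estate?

Wren takes one-half of €4,896,000 = €2,448,000. The remaining €2,448,000 passes to the descendants.
The descendants' portion (€2,448,000) is divided into 4 shares of €612,000: Tobias takes €612,000; Thandi's €612,000 share passes to Thandi's issue; Niko's €612,000 share passes to Niko's issue; Reuben's €612,000 share passes to Reuben's issue.
Thandi's share (€612,000) is divided into 4 shares of €153,000: Xiomara, Dora, Tariq, and Halim each take €153,000.
Niko's share (€612,000) is divided into 3 shares of €204,000: Oskar, Kofi, and Paloma each take €204,000.
Reuben's share (€612,000) is divided into 4 shares of €153,000: Romilly, Matthias, Flora, and Teodor each take €153,000.

Halim receives €153,000.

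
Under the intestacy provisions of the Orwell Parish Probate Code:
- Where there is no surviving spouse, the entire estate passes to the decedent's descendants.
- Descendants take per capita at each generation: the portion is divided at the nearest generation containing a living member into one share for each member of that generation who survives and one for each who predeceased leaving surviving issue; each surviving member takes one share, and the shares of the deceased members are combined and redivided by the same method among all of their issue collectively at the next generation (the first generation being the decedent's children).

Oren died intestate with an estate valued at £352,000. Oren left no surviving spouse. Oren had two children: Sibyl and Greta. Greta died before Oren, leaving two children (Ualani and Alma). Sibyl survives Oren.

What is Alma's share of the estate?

The entire £352,000 passes to the descendants.
That amount (£352,000) is divided at the children's generation into 2 shares of £176,000. Sibyl takes £176,000. The remaining share for the deceased Greta (£176,000) is carried to the next generation.
That pool (£176,000) is divided at the grandchildren's generation equally among Ualani and Alma: £88,000 each.

Alma receives £88,000.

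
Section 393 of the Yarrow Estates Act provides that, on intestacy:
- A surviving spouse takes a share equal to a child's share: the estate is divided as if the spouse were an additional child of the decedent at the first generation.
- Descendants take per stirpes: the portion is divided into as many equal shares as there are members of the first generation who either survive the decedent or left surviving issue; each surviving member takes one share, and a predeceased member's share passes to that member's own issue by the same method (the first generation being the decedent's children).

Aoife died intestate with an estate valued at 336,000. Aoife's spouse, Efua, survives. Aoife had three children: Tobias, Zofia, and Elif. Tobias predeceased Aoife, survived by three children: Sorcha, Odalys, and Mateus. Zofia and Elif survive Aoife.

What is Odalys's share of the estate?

The spouse counts as an additional share at the children's level, so there are 4 primary shares of 84,000. Efua takes one such share (84,000).
The children's combined portion (252,000) is divided into 3 shares of 84,000: Zofia and Elif each take 84,000; Tobias's 84,000 share passes to Tobias's issue.
Tobias's share (84,000) is divided into 3 shares of 28,000: Sorcha, Odalys, and Mateus each take 28,000.

Odalys receives 28,000.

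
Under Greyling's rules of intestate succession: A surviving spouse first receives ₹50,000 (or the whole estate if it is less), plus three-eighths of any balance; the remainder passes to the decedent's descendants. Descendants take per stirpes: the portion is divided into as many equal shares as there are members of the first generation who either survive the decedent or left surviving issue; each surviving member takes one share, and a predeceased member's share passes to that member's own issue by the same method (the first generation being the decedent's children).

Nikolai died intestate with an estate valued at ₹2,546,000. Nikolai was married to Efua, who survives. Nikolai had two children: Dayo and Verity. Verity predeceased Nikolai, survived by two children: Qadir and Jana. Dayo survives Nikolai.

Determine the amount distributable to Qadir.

Efua first takes ₹50,000, leaving a balance of ₹2,496,000. Efua then takes three-eighths of the balance (₹936,000), for a total of ₹986,000. The remaining ₹1,560,000 passes to the descendants.
The descendants' portion (₹1,560,000) is divided into 2 shares of ₹780,000: Dayo takes ₹780,000; Verity's ₹780,000 share passes to Verity's issue.
Verity's share (₹780,000) is divided into 2 shares of ₹390,000: Qadir and Jana each take ₹390,000.

Qadir receives ₹390,000.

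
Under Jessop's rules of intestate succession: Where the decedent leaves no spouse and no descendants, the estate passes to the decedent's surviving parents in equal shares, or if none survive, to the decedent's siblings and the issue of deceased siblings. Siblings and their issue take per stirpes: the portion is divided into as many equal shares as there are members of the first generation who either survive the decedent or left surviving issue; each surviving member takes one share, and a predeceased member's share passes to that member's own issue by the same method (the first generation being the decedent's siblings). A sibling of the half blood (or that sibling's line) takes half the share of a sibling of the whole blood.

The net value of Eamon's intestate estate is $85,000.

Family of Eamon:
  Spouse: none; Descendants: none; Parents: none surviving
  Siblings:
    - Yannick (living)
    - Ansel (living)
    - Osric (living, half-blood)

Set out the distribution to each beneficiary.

Yannick: $34,000; Ansel: $34,000; Osric: $17,000

The entire $85,000 passes to the siblings and their issue.
Counting each half-blood sibling's line as half a unit, there are 5/2 units in $85,000, so one unit is $34,000. Whole-blood lines (Yannick and Ansel) take $34,000 each; half-blood lines (Osric) take $17,000 each.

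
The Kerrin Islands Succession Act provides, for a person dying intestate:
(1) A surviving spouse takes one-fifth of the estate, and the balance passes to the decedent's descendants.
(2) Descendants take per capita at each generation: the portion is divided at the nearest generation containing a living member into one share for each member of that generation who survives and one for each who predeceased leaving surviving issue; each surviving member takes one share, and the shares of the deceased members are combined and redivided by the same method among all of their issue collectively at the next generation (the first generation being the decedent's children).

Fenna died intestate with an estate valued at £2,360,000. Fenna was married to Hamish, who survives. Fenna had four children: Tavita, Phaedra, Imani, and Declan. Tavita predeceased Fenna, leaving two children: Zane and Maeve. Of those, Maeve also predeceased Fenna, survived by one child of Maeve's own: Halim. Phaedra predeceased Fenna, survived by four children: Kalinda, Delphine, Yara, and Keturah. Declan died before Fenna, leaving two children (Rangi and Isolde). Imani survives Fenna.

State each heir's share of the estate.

Hamish: £472,000; Zane: £177,000; Halim: £177,000; Kalinda: £177,000; Delphine: £177,000; Yara: £177,000; Keturah: £177,000; Imani: £472,000; Rangi: £177,000; Isolde: £177,000

Hamish takes one-fifth of £2,360,000 = £472,000. The remaining £1,888,000 passes to the descendants.
The descendants' portion (£1,888,000) is divided at the children's generation into 4 shares of £472,000. Imani takes £472,000. The 3 shares of the deceased (Tavita, Phaedra, and Declan) are combined into a pool of £1,416,000.
That pool (£1,416,000) is divided at the grandchildren's generation into 8 shares of £177,000. Zane, Kalinda, Delphine, Yara, Keturah, Rangi, and Isolde each take £177,000. The remaining share for the deceased Maeve (£177,000) is carried to the next generation.
That pool (£177,000) passes entirely to Halim, the sole taker at the great-grandchildren's generation.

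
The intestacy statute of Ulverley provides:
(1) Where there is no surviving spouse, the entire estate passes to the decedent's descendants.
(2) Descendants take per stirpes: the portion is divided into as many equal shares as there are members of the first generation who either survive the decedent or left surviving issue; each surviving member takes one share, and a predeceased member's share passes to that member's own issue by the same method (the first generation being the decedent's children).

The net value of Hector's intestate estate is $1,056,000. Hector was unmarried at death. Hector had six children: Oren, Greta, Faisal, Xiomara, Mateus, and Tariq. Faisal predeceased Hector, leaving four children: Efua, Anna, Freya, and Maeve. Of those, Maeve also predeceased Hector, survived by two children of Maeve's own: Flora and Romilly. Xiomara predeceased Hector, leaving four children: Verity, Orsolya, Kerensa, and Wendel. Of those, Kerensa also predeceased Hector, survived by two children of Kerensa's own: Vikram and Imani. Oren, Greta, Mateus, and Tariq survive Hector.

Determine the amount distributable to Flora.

Flora receives $22,000.

The entire $1,056,000 passes to the descendants.
That amount ($1,056,000) is divided into 6 shares of $176,000: Oren, Greta, Mateus, and Tariq each take $176,000; Faisal's $176,000 share passes to Faisal's issue; Xiomara's $176,000 share passes to Xiomara's issue.
Faisal's share ($176,000) is divided into 4 shares of $44,000: Efua, Anna, and Freya each take $44,000; Maeve's $44,000 share passes to Maeve's issue.
Maeve's share ($44,000) is divided into 2 shares of $22,000: Flora and Romilly each take $22,000.
Xiomara's share ($176,000) is divided into 4 shares of $44,000: Verity, Orsolya, and Wendel each take $44,000; Kerensa's $44,000 share passes to Kerensa's issue.
Kerensa's share ($44,000) is divided into 2 shares of $22,000: Vikram and Imani each take $22,000.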